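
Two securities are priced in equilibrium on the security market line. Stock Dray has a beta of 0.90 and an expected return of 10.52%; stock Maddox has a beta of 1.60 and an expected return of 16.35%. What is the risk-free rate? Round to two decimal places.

Both satisfy E(R) = R_f + β·MRP, so the slope of the SML is
MRP = (16.35% − 10.52%) / (1.60 − 0.90) = 5.83% / 0.70 = 8.3286%
R_f = E(R_Dray) − β_Dray·MRP = 10.52% − 0.90 × 8.3286% = 3.0243%

3.02%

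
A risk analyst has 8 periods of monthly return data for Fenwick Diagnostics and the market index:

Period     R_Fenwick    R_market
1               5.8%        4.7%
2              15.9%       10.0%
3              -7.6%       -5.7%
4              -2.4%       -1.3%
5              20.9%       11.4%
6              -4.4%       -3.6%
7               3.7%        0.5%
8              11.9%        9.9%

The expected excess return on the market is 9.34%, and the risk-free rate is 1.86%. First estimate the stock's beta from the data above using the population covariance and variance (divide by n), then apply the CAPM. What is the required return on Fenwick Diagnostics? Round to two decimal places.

15.70%

Mean R_i = (5.8 + 15.9 − 7.6 − 2.4 + 20.9 − 4.4 + 3.7 + 11.9) / 8 = 5.4750%
Mean R_m = (4.7 + 10.0 − 5.7 − 1.3 + 11.4 − 3.6 + 0.5 + 9.9) / 8 = 3.2375%
Σ(R_i − R̄_i)(R_m − R̄_m) = 464.6575  ⇒  Cov = 464.6575 / 8 = 58.0822
Σ(R_m − R̄_m)² = 313.5988  ⇒  Var(R_m) = 313.5988 / 8 = 39.1999
β = Cov / Var(R_m) = 58.0822 / 39.1999 = 1.4817
E(R) = R_f + β × MRP = 1.86% + 1.4817 × 9.34% = 15.70%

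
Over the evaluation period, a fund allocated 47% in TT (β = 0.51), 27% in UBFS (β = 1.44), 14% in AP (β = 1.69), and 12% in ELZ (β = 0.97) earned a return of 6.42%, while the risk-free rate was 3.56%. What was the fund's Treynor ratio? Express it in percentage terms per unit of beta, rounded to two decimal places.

β_P = 0.47×0.51 + 0.27×1.44 + 0.14×1.69 + 0.12×0.97 = 0.9815
Treynor = (R_P − R_f) / β_P = (6.42% − 3.56%) / 0.9815 = 2.86% / 0.9815 = 2.91%

2.91%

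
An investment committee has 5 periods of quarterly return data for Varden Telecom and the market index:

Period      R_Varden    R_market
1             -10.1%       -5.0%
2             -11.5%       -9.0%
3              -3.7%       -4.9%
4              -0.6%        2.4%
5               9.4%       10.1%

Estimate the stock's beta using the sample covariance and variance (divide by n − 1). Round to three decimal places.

Mean R_i = (-10.1 − 11.5 − 3.7 − 0.6 + 9.4) / 5 = -3.3000%
Mean R_m = (-5.0 − 9.0 − 4.9 + 2.4 + 10.1) / 5 = -1.2800%
Σ(R_i − R̄_i)(R_m − R̄_m) = 244.5100  ⇒  Cov = 244.5100 / 4 = 61.1275
Σ(R_m − R̄_m)² = 229.5880  ⇒  Var(R_m) = 229.5880 / 4 = 57.3970
β = Cov / Var(R_m) = 61.1275 / 57.3970 = 1.0650

1.065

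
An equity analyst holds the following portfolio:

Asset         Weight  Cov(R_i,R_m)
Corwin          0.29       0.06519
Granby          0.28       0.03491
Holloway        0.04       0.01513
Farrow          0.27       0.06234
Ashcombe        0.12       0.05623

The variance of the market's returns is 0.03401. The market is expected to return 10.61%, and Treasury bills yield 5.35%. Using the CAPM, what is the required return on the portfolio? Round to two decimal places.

β_Corwin = 0.06519 / 0.03401 = 1.9168
β_Granby = 0.03491 / 0.03401 = 1.0265
β_Holloway = 0.01513 / 0.03401 = 0.4449
β_Farrow = 0.06234 / 0.03401 = 1.8330
β_Ashcombe = 0.05623 / 0.03401 = 1.6533
β_P = Σ w_i β_i = 0.29×1.9168 + 0.28×1.0265 + 0.04×0.4449 + 0.27×1.8330 + 0.12×1.6533 = 1.5544
MRP = 10.61% − 5.35% = 5.26%
E(R_P) = R_f + β_P × MRP = 5.35% + 1.5544 × 5.26% = 13.53%

13.53%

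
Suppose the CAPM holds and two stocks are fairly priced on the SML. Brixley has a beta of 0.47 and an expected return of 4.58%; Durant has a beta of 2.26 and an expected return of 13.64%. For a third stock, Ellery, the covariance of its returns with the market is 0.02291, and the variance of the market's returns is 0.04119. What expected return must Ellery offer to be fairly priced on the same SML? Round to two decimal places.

5.02%

MRP = (13.64% − 4.58%) / (2.26 − 0.47) = 5.0615%
R_f = 4.58% − 0.47 × 5.0615% = 2.2011%
β_Ellery = Cov / Var(R_m) = 0.02291 / 0.04119 = 0.5562
E(R_Ellery) = R_f + β × MRP = 2.2011% + 0.5562 × 5.0615% = 5.02%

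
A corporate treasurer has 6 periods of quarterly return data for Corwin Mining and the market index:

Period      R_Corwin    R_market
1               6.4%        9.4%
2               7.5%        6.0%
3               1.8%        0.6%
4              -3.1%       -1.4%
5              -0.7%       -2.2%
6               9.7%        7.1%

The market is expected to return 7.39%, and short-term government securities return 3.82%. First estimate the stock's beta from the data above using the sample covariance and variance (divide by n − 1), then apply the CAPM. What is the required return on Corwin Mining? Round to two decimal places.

7.16%

Mean R_i = (6.4 + 7.5 + 1.8 − 3.1 − 0.7 + 9.7) / 6 = 3.6000%
Mean R_m = (9.4 + 6.0 + 0.6 − 1.4 − 2.2 + 7.1) / 6 = 3.2500%
Σ(R_i − R̄_i)(R_m − R̄_m) = 110.7900  ⇒  Cov = 110.7900 / 5 = 22.1580
Σ(R_m − R̄_m)² = 118.5550  ⇒  Var(R_m) = 118.5550 / 5 = 23.7110
β = Cov / Var(R_m) = 22.1580 / 23.7110 = 0.9345
MRP = 7.39% − 3.82% = 3.57%
E(R) = R_f + β × MRP = 3.82% + 0.9345 × 3.57% = 7.16%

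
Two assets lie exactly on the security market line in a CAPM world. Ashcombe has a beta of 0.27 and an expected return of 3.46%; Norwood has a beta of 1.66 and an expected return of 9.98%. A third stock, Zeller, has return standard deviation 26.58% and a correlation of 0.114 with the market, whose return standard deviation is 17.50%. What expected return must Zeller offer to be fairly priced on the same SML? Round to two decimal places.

3.01%

MRP = (9.98% − 3.46%) / (1.66 − 0.27) = 4.6906%
R_f = 3.46% − 0.27 × 4.6906% = 2.1935%
β_Zeller = ρ·σ_i/σ_m = 0.114 × 26.58 / 17.50 = 0.1731
E(R_Zeller) = R_f + β × MRP = 2.1935% + 0.1731 × 4.6906% = 3.01%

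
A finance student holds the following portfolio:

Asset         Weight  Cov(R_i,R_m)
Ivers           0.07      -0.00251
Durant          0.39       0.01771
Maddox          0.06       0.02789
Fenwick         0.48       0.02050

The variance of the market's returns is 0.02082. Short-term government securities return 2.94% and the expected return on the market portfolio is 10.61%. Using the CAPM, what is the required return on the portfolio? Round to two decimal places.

9.66%

β_Ivers = -0.00251 / 0.02082 = -0.1206
β_Durant = 0.01771 / 0.02082 = 0.8506
β_Maddox = 0.02789 / 0.02082 = 1.3396
β_Fenwick = 0.02050 / 0.02082 = 0.9846
β_P = Σ w_i β_i = 0.07×-0.1206 + 0.39×0.8506 + 0.06×1.3396 + 0.48×0.9846 = 0.8763
MRP = 10.61% − 2.94% = 7.67%
E(R_P) = R_f + β_P × MRP = 2.94% + 0.8763 × 7.67% = 9.66%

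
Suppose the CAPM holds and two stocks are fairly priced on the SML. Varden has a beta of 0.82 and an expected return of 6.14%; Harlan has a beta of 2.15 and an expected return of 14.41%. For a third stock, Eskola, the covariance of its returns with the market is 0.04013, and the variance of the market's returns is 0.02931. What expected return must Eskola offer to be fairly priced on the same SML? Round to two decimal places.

MRP = (14.41% − 6.14%) / (2.15 − 0.82) = 6.2180%
R_f = 6.14% − 0.82 × 6.2180% = 1.0412%
β_Eskola = Cov / Var(R_m) = 0.04013 / 0.02931 = 1.3692
E(R_Eskola) = R_f + β × MRP = 1.0412% + 1.3692 × 6.2180% = 9.55%

9.55%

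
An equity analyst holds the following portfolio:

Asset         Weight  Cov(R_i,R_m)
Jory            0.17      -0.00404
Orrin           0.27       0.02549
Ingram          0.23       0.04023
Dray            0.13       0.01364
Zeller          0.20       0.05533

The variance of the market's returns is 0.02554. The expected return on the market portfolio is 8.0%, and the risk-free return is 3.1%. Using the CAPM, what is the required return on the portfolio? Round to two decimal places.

β_Jory = -0.00404 / 0.02554 = -0.1582
β_Orrin = 0.02549 / 0.02554 = 0.9980
β_Ingram = 0.04023 / 0.02554 = 1.5752
β_Dray = 0.01364 / 0.02554 = 0.5341
β_Zeller = 0.05533 / 0.02554 = 2.1664
β_P = Σ w_i β_i = 0.17×-0.1582 + 0.27×0.9980 + 0.23×1.5752 + 0.13×0.5341 + 0.20×2.1664 = 1.1076
MRP = 8.0% − 3.1% = 4.90%
E(R_P) = R_f + β_P × MRP = 3.1% + 1.1076 × 4.9% = 8.53%

8.53%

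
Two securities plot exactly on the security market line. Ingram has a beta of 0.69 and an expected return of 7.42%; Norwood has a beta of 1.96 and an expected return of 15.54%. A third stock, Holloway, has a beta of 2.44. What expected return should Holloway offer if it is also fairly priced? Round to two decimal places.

18.61%

MRP (SML slope) = (15.54% − 7.42%) / (1.96 − 0.69) = 8.12% / 1.27 = 6.3937%
R_f (intercept) = 7.42% − 0.69 × 6.3937% = 3.0083%
E(R_Holloway) = R_f + β × MRP = 3.0083% + 2.44 × 6.3937% = 18.61%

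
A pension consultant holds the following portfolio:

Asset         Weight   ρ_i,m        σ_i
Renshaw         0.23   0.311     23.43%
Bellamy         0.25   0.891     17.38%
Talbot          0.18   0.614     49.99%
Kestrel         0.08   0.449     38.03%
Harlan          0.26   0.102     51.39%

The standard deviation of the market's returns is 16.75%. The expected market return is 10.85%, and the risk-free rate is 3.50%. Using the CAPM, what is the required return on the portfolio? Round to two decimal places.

β_Renshaw = 0.311 × 23.43% / 16.75% = 0.4350
β_Bellamy = 0.891 × 17.38% / 16.75% = 0.9245
β_Talbot = 0.614 × 49.99% / 16.75% = 1.8325
β_Kestrel = 0.449 × 38.03% / 16.75% = 1.0194
β_Harlan = 0.102 × 51.39% / 16.75% = 0.3129
β_P = Σ w_i β_i = 0.23×0.4350 + 0.25×0.9245 + 0.18×1.8325 + 0.08×1.0194 + 0.26×0.3129 = 0.8239
MRP = 10.85% − 3.50% = 7.35%
E(R_P) = R_f + β_P × MRP = 3.50% + 0.8239 × 7.35% = 9.56%

9.56%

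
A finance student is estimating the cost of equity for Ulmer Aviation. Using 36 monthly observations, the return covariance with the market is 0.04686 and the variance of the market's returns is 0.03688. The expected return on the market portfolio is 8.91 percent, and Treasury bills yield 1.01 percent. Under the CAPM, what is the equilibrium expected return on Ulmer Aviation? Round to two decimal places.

11.05%

β = Cov(R_i, R_m) / Var(R_m) = 0.04686 / 0.03688 = 1.2706
MRP = 8.91% − 1.01% = 7.90%
E(R) = R_f + β × MRP = 1.01% + 1.2706 × 7.90% = 11.05%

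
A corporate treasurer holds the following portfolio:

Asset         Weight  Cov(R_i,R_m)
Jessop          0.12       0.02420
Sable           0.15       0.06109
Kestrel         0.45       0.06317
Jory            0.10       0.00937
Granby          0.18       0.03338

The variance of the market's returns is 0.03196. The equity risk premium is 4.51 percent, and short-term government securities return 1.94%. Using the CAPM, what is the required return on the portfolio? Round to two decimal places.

β_Jessop = 0.02420 / 0.03196 = 0.7572
β_Sable = 0.06109 / 0.03196 = 1.9115
β_Kestrel = 0.06317 / 0.03196 = 1.9765
β_Jory = 0.00937 / 0.03196 = 0.2932
β_Granby = 0.03338 / 0.03196 = 1.0444
β_P = Σ w_i β_i = 0.12×0.7572 + 0.15×1.9115 + 0.45×1.9765 + 0.10×0.2932 + 0.18×1.0444 = 1.4843
E(R_P) = R_f + β_P × MRP = 1.94% + 1.4843 × 4.51% = 8.63%

8.63%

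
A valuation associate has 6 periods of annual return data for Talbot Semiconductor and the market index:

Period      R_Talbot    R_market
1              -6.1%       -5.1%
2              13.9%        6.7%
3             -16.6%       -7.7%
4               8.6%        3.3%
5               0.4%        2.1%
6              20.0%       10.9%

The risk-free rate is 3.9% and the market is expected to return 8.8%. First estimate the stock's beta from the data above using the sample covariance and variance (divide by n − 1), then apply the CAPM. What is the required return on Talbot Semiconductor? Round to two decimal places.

Mean R_i = (-6.1 + 13.9 − 16.6 + 8.6 + 0.4 + 20.0) / 6 = 3.3667%
Mean R_m = (-5.1 + 6.7 − 7.7 + 3.3 + 2.1 + 10.9) / 6 = 1.7000%
Σ(R_i − R̄_i)(R_m − R̄_m) = 464.9400  ⇒  Cov = 464.9400 / 5 = 92.9880
Σ(R_m − R̄_m)² = 246.9600  ⇒  Var(R_m) = 246.9600 / 5 = 49.3920
β = Cov / Var(R_m) = 92.9880 / 49.3920 = 1.8827
MRP = 8.8% − 3.9% = 4.90%
E(R) = R_f + β × MRP = 3.9% + 1.8827 × 4.9% = 13.13%

13.13%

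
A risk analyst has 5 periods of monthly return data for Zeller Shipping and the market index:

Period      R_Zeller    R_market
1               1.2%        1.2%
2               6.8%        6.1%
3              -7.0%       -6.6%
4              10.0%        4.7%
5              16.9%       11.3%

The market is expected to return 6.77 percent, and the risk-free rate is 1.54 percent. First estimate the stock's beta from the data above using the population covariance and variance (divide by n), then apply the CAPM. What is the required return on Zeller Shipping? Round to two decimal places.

8.48%

Mean R_i = (1.2 + 6.8 − 7.0 + 10.0 + 16.9) / 5 = 5.5800%
Mean R_m = (1.2 + 6.1 − 6.6 + 4.7 + 11.3) / 5 = 3.3400%
Σ(R_i − R̄_i)(R_m − R̄_m) = 233.9040  ⇒  Cov = 233.9040 / 5 = 46.7808
Σ(R_m − R̄_m)² = 176.2120  ⇒  Var(R_m) = 176.2120 / 5 = 35.2424
β = Cov / Var(R_m) = 46.7808 / 35.2424 = 1.3274
MRP = 6.77% − 1.54% = 5.23%
E(R) = R_f + β × MRP = 1.54% + 1.3274 × 5.23% = 8.48%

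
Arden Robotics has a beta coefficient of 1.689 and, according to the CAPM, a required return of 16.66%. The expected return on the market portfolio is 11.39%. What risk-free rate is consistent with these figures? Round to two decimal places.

E(R) = R_f + β(E(R_m) − R_f) = R_f(1 − β) + β·E(R_m)
16.66% = R_f × (1 − 1.689) + 1.689 × 11.39%
16.66% = R_f × -0.689 + 19.23771%
R_f = (16.66% − 19.23771%) / -0.689 = 3.74%

3.74%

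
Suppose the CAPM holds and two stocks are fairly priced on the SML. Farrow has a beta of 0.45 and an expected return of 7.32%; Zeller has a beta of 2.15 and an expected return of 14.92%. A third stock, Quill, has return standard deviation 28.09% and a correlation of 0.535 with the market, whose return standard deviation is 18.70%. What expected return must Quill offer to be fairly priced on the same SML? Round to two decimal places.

8.90%

MRP = (14.92% − 7.32%) / (2.15 − 0.45) = 4.4706%
R_f = 7.32% − 0.45 × 4.4706% = 5.3082%
β_Quill = ρ·σ_i/σ_m = 0.535 × 28.09 / 18.70 = 0.8036
E(R_Quill) = R_f + β × MRP = 5.3082% + 0.8036 × 4.4706% = 8.90%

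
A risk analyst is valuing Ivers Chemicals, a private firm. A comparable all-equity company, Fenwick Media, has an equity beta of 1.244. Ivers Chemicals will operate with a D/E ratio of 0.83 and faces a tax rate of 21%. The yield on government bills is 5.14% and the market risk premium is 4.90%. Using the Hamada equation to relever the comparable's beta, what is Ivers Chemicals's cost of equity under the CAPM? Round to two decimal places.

15.23%

β_L = β_U × [1 + (1 − t)(D/E)] = 1.244 × [1 + (1 − 0.21) × 0.83]
    = 1.244 × [1 + 0.79 × 0.83] = 1.244 × 1.6557 = 2.0597
E(R) = R_f + β_L × MRP = 5.14% + 2.0597 × 4.90% = 15.23%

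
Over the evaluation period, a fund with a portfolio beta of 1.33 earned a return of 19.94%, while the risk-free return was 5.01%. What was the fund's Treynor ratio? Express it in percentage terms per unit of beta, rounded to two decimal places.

Treynor = (R_P − R_f) / β_P = (19.94% − 5.01%) / 1.3300 = 14.93% / 1.3300 = 11.23%

11.23%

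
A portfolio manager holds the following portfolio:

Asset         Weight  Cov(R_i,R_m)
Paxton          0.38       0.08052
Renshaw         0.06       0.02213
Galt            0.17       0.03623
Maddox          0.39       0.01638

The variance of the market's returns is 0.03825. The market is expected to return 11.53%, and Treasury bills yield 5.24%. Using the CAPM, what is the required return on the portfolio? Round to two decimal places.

12.55%

β_Paxton = 0.08052 / 0.03825 = 2.1051
β_Renshaw = 0.02213 / 0.03825 = 0.5786
β_Galt = 0.03623 / 0.03825 = 0.9472
β_Maddox = 0.01638 / 0.03825 = 0.4282
β_P = Σ w_i β_i = 0.38×2.1051 + 0.06×0.5786 + 0.17×0.9472 + 0.39×0.4282 = 1.1627
MRP = 11.53% − 5.24% = 6.29%
E(R_P) = R_f + β_P × MRP = 5.24% + 1.1627 × 6.29% = 12.55%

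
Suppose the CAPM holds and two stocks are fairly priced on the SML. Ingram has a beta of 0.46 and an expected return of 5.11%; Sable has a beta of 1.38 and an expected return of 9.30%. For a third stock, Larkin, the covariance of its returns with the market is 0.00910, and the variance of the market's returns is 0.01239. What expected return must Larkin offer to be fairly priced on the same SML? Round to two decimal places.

6.36%

MRP = (9.30% − 5.11%) / (1.38 − 0.46) = 4.5543%
R_f = 5.11% − 0.46 × 4.5543% = 3.0150%
β_Larkin = Cov / Var(R_m) = 0.00910 / 0.01239 = 0.7345
E(R_Larkin) = R_f + β × MRP = 3.0150% + 0.7345 × 4.5543% = 6.36%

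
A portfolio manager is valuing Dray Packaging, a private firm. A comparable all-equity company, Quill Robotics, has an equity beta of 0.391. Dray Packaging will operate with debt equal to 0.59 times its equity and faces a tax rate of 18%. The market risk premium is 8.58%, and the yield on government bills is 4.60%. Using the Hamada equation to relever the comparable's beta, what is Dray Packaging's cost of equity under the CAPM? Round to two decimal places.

β_L = β_U × [1 + (1 − t)(D/E)] = 0.391 × [1 + (1 − 0.18) × 0.59]
    = 0.391 × [1 + 0.82 × 0.59] = 0.391 × 1.4838 = 0.5802
E(R) = R_f + β_L × MRP = 4.60% + 0.5802 × 8.58% = 9.58%

9.58%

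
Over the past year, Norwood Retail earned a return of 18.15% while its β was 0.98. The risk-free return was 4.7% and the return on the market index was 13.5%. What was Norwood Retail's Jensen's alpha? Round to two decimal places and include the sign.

+4.83%

Market excess return = 13.5% − 4.7% = 8.80%
CAPM benchmark = R_f + β(R_m − R_f) = 4.7% + 0.98 × 8.8% = 13.3240%
α = actual − benchmark = 18.15% − 13.3240% = +4.83%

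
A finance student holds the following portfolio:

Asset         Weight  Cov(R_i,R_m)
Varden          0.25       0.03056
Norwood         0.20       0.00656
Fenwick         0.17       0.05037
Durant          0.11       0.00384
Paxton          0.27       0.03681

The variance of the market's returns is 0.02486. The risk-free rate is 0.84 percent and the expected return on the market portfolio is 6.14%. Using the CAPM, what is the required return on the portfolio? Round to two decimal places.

6.78%

β_Varden = 0.03056 / 0.02486 = 1.2293
β_Norwood = 0.00656 / 0.02486 = 0.2639
β_Fenwick = 0.05037 / 0.02486 = 2.0261
β_Durant = 0.00384 / 0.02486 = 0.1545
β_Paxton = 0.03681 / 0.02486 = 1.4807
β_P = Σ w_i β_i = 0.25×1.2293 + 0.20×0.2639 + 0.17×2.0261 + 0.11×0.1545 + 0.27×1.4807 = 1.1213
MRP = 6.14% − 0.84% = 5.30%
E(R_P) = R_f + β_P × MRP = 0.84% + 1.1213 × 5.30% = 6.78%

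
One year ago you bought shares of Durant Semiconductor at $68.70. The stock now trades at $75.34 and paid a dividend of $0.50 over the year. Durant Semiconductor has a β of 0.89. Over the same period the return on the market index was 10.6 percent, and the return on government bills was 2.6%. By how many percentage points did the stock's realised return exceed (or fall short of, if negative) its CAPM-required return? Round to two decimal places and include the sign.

Realised HPR = (P1 + D1 − P0) / P0 = (75.34 + 0.50 − 68.70) / 68.70 = 7.14 / 68.70 = 10.3930%
MRP = 10.6% − 2.6% = 8.00%
CAPM required = R_f + β·MRP = 2.6% + 0.89 × 8.0% = 9.7200%
α = realised − required = 10.3930% − 9.7200% = +0.67%

+0.67%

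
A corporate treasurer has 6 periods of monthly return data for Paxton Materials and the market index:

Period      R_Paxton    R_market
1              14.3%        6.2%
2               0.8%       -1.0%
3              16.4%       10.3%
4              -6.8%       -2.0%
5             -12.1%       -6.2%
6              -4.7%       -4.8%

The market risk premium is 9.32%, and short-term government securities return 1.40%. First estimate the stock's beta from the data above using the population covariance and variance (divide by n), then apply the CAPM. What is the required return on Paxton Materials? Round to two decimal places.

17.59%

Mean R_i = (14.3 + 0.8 + 16.4 − 6.8 − 12.1 − 4.7) / 6 = 1.3167%
Mean R_m = (6.2 − 1.0 + 10.3 − 2.0 − 6.2 − 4.8) / 6 = 0.4167%
Σ(R_i − R̄_i)(R_m − R̄_m) = 364.6683  ⇒  Cov = 364.6683 / 6 = 60.7781
Σ(R_m − R̄_m)² = 209.9683  ⇒  Var(R_m) = 209.9683 / 6 = 34.9947
β = Cov / Var(R_m) = 60.7781 / 34.9947 = 1.7368
E(R) = R_f + β × MRP = 1.40% + 1.7368 × 9.32% = 17.59%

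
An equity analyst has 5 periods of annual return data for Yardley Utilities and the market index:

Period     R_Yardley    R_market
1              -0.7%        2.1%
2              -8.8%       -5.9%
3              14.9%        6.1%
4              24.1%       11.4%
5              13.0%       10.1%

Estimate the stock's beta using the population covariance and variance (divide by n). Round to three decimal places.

1.769

Mean R_i = (-0.7 − 8.8 + 14.9 + 24.1 + 13.0) / 5 = 8.5000%
Mean R_m = (2.1 − 5.9 + 6.1 + 11.4 + 10.1) / 5 = 4.7600%
Σ(R_i − R̄_i)(R_m − R̄_m) = 345.0800  ⇒  Cov = 345.0800 / 5 = 69.0160
Σ(R_m − R̄_m)² = 195.1120  ⇒  Var(R_m) = 195.1120 / 5 = 39.0224
β = Cov / Var(R_m) = 69.0160 / 39.0224 = 1.7686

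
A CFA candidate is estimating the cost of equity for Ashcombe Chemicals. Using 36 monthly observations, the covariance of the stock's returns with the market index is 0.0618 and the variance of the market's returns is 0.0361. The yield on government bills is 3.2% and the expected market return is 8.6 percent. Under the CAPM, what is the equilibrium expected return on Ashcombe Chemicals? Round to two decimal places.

12.44%

β = Cov(R_i, R_m) / Var(R_m) = 0.0618 / 0.0361 = 1.7119
MRP = 8.6% − 3.2% = 5.40%
E(R) = R_f + β × MRP = 3.2% + 1.7119 × 5.4% = 12.44%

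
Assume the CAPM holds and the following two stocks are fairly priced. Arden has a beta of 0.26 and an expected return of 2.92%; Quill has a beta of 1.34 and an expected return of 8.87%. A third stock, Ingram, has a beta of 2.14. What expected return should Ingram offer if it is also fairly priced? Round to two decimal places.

MRP (SML slope) = (8.87% − 2.92%) / (1.34 − 0.26) = 5.95% / 1.08 = 5.5093%
R_f (intercept) = 2.92% − 0.26 × 5.5093% = 1.4876%
E(R_Ingram) = R_f + β × MRP = 1.4876% + 2.14 × 5.5093% = 13.28%

13.28%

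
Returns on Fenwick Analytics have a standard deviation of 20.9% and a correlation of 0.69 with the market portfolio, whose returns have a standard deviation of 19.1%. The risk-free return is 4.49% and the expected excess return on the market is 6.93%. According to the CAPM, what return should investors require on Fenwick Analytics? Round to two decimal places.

9.72%

β = ρ × σ_i / σ_m = 0.69 × 20.9% / 19.1% = 0.7550
E(R) = 4.49% + 0.7550 × 6.93% = 9.72%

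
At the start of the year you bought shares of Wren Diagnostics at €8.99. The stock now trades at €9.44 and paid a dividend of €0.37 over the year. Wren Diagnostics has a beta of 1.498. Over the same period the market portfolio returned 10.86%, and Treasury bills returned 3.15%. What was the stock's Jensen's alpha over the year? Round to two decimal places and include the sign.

-5.58%

Realised HPR = (P1 + D1 − P0) / P0 = (9.44 + 0.37 − 8.99) / 8.99 = 0.82 / 8.99 = 9.1212%
MRP = 10.86% − 3.15% = 7.71%
CAPM required = R_f + β·MRP = 3.15% + 1.498 × 7.71% = 14.69958%
α = realised − required = 9.1212% − 14.69958% = -5.58%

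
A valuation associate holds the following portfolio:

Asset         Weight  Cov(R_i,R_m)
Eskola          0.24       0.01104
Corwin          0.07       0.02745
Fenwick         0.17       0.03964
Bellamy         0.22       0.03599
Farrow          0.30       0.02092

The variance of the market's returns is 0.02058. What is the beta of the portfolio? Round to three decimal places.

β_Eskola = 0.01104 / 0.02058 = 0.5364
β_Corwin = 0.02745 / 0.02058 = 1.3338
β_Fenwick = 0.03964 / 0.02058 = 1.9261
β_Bellamy = 0.03599 / 0.02058 = 1.7488
β_Farrow = 0.02092 / 0.02058 = 1.0165
β_P = Σ w_i β_i = 0.24×0.5364 + 0.07×1.3338 + 0.17×1.9261 + 0.22×1.7488 + 0.30×1.0165 = 1.2392

1.239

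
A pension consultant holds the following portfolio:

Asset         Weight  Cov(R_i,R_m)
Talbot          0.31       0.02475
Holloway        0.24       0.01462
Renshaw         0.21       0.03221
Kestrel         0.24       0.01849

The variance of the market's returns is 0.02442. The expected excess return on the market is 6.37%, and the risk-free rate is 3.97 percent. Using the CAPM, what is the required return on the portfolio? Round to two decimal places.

β_Talbot = 0.02475 / 0.02442 = 1.0135
β_Holloway = 0.01462 / 0.02442 = 0.5987
β_Renshaw = 0.03221 / 0.02442 = 1.3190
β_Kestrel = 0.01849 / 0.02442 = 0.7572
β_P = Σ w_i β_i = 0.31×1.0135 + 0.24×0.5987 + 0.21×1.3190 + 0.24×0.7572 = 0.9166
E(R_P) = R_f + β_P × MRP = 3.97% + 0.9166 × 6.37% = 9.81%

9.81%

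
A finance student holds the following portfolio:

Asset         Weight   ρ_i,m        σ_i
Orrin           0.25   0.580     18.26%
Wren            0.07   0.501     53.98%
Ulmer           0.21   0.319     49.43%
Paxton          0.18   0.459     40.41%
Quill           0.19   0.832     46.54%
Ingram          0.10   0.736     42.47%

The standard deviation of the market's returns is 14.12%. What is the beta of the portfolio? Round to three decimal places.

1.535

β_Orrin = 0.580 × 18.26% / 14.12% = 0.7501
β_Wren = 0.501 × 53.98% / 14.12% = 1.9153
β_Ulmer = 0.319 × 49.43% / 14.12% = 1.1167
β_Paxton = 0.459 × 40.41% / 14.12% = 1.3136
β_Quill = 0.832 × 46.54% / 14.12% = 2.7423
β_Ingram = 0.736 × 42.47% / 14.12% = 2.2137
β_P = Σ w_i β_i = 0.25×0.7501 + 0.07×1.9153 + 0.21×1.1167 + 0.18×1.3136 + 0.19×2.7423 + 0.10×2.2137 = 1.5350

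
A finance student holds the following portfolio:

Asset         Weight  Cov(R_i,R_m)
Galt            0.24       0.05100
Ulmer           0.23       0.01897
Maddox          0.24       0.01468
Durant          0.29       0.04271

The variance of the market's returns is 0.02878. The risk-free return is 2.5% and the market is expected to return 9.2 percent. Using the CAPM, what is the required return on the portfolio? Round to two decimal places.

β_Galt = 0.05100 / 0.02878 = 1.7721
β_Ulmer = 0.01897 / 0.02878 = 0.6591
β_Maddox = 0.01468 / 0.02878 = 0.5101
β_Durant = 0.04271 / 0.02878 = 1.4840
β_P = Σ w_i β_i = 0.24×1.7721 + 0.23×0.6591 + 0.24×0.5101 + 0.29×1.4840 = 1.1297
MRP = 9.2% − 2.5% = 6.70%
E(R_P) = R_f + β_P × MRP = 2.5% + 1.1297 × 6.7% = 10.07%

10.07%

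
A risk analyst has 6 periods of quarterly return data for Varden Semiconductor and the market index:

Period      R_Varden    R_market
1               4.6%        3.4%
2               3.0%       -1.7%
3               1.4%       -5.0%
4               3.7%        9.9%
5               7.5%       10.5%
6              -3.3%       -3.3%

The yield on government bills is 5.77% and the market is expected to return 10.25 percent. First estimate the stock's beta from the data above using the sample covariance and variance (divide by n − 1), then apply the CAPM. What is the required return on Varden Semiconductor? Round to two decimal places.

7.57%

Mean R_i = (4.6 + 3.0 + 1.4 + 3.7 + 7.5 − 3.3) / 6 = 2.8167%
Mean R_m = (3.4 − 1.7 − 5.0 + 9.9 + 10.5 − 3.3) / 6 = 2.3000%
Σ(R_i − R̄_i)(R_m − R̄_m) = 90.9400  ⇒  Cov = 90.9400 / 5 = 18.1880
Σ(R_m − R̄_m)² = 226.8600  ⇒  Var(R_m) = 226.8600 / 5 = 45.3720
β = Cov / Var(R_m) = 18.1880 / 45.3720 = 0.4009
MRP = 10.25% − 5.77% = 4.48%
E(R) = R_f + β × MRP = 5.77% + 0.4009 × 4.48% = 7.57%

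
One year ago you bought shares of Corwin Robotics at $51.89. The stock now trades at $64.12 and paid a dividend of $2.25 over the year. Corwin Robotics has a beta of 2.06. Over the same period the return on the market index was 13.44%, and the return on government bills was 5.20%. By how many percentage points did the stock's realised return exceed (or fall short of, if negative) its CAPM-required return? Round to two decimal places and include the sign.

+5.73%

Realised HPR = (P1 + D1 − P0) / P0 = (64.12 + 2.25 − 51.89) / 51.89 = 14.48 / 51.89 = 27.9052%
MRP = 13.44% − 5.20% = 8.24%
CAPM required = R_f + β·MRP = 5.20% + 2.06 × 8.24% = 22.1744%
α = realised − required = 27.9052% − 22.1744% = +5.73%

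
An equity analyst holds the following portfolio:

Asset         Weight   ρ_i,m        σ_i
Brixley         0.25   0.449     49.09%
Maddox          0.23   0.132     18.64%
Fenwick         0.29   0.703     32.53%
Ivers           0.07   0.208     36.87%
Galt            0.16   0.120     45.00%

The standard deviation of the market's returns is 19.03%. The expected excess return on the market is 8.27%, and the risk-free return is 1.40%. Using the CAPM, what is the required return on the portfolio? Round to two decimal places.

β_Brixley = 0.449 × 49.09% / 19.03% = 1.1582
β_Maddox = 0.132 × 18.64% / 19.03% = 0.1293
β_Fenwick = 0.703 × 32.53% / 19.03% = 1.2017
β_Ivers = 0.208 × 36.87% / 19.03% = 0.4030
β_Galt = 0.120 × 45.00% / 19.03% = 0.2838
β_P = Σ w_i β_i = 0.25×1.1582 + 0.23×0.1293 + 0.29×1.2017 + 0.07×0.4030 + 0.16×0.2838 = 0.7414
E(R_P) = R_f + β_P × MRP = 1.40% + 0.7414 × 8.27% = 7.53%

7.53%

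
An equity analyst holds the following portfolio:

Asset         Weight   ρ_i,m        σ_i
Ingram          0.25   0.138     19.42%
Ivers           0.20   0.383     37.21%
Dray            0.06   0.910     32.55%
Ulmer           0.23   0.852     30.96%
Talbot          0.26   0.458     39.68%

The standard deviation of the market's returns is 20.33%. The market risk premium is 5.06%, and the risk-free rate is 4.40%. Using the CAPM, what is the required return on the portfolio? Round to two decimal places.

β_Ingram = 0.138 × 19.42% / 20.33% = 0.1318
β_Ivers = 0.383 × 37.21% / 20.33% = 0.7010
β_Dray = 0.910 × 32.55% / 20.33% = 1.4570
β_Ulmer = 0.852 × 30.96% / 20.33% = 1.2975
β_Talbot = 0.458 × 39.68% / 20.33% = 0.8939
β_P = Σ w_i β_i = 0.25×0.1318 + 0.20×0.7010 + 0.06×1.4570 + 0.23×1.2975 + 0.26×0.8939 = 0.7914
E(R_P) = R_f + β_P × MRP = 4.40% + 0.7914 × 5.06% = 8.40%

8.40%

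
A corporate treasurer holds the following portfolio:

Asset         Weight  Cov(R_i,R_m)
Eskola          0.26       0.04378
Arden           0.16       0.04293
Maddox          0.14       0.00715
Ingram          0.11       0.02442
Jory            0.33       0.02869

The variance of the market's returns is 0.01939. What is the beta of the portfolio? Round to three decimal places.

1.620

β_Eskola = 0.04378 / 0.01939 = 2.2579
β_Arden = 0.04293 / 0.01939 = 2.2140
β_Maddox = 0.00715 / 0.01939 = 0.3687
β_Ingram = 0.02442 / 0.01939 = 1.2594
β_Jory = 0.02869 / 0.01939 = 1.4796
β_P = Σ w_i β_i = 0.26×2.2579 + 0.16×2.2140 + 0.14×0.3687 + 0.11×1.2594 + 0.33×1.4796 = 1.6197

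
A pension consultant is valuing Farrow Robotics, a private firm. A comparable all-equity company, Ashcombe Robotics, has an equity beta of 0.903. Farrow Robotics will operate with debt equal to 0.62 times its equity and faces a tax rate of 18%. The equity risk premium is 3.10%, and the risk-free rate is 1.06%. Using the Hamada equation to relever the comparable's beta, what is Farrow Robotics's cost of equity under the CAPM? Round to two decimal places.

5.28%

β_L = β_U × [1 + (1 − t)(D/E)] = 0.903 × [1 + (1 − 0.18) × 0.62]
    = 0.903 × [1 + 0.82 × 0.62] = 0.903 × 1.5084 = 1.3621
E(R) = R_f + β_L × MRP = 1.06% + 1.3621 × 3.10% = 5.28%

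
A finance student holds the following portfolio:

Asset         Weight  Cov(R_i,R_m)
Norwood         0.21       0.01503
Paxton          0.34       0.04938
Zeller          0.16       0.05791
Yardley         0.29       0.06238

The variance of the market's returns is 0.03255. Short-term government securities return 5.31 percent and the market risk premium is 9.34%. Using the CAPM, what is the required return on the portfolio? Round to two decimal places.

18.88%

β_Norwood = 0.01503 / 0.03255 = 0.4618
β_Paxton = 0.04938 / 0.03255 = 1.5171
β_Zeller = 0.05791 / 0.03255 = 1.7791
β_Yardley = 0.06238 / 0.03255 = 1.9164
β_P = Σ w_i β_i = 0.21×0.4618 + 0.34×1.5171 + 0.16×1.7791 + 0.29×1.9164 = 1.4532
E(R_P) = R_f + β_P × MRP = 5.31% + 1.4532 × 9.34% = 18.88%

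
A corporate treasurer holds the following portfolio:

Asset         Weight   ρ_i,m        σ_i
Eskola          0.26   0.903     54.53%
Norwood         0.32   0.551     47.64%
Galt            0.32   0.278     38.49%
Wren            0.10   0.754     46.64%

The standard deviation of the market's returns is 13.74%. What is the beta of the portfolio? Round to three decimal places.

2.048

β_Eskola = 0.903 × 54.53% / 13.74% = 3.5837
β_Norwood = 0.551 × 47.64% / 13.74% = 1.9105
β_Galt = 0.278 × 38.49% / 13.74% = 0.7788
β_Wren = 0.754 × 46.64% / 13.74% = 2.5594
β_P = Σ w_i β_i = 0.26×3.5837 + 0.32×1.9105 + 0.32×0.7788 + 0.10×2.5594 = 2.0483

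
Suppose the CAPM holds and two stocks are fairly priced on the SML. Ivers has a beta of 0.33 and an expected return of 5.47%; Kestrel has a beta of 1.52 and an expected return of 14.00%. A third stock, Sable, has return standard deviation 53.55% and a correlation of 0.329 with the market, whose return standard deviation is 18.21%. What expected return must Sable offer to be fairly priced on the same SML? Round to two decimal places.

MRP = (14.00% − 5.47%) / (1.52 − 0.33) = 7.1681%
R_f = 5.47% − 0.33 × 7.1681% = 3.1045%
β_Sable = ρ·σ_i/σ_m = 0.329 × 53.55 / 18.21 = 0.9675
E(R_Sable) = R_f + β × MRP = 3.1045% + 0.9675 × 7.1681% = 10.04%

10.04%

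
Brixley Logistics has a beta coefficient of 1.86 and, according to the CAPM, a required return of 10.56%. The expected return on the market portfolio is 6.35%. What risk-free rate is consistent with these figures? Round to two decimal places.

E(R) = R_f + β(E(R_m) − R_f) = R_f(1 − β) + β·E(R_m)
10.56% = R_f × (1 − 1.86) + 1.86 × 6.35%
10.56% = R_f × -0.86 + 11.8110%
R_f = (10.56% − 11.8110%) / -0.86 = 1.45%

1.45%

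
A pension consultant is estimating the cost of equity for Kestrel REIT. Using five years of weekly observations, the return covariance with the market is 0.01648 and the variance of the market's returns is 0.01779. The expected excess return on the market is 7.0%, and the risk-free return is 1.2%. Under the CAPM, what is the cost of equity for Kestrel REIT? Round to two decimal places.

β = Cov(R_i, R_m) / Var(R_m) = 0.01648 / 0.01779 = 0.9264
E(R) = R_f + β × MRP = 1.2% + 0.9264 × 7.0% = 7.68%

7.68%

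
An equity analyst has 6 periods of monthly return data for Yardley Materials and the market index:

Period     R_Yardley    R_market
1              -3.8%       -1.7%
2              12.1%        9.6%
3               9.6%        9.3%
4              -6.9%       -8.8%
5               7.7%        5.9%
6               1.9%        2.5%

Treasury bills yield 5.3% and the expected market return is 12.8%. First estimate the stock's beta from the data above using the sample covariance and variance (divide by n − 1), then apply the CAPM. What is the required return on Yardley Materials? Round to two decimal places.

13.16%

Mean R_i = (-3.8 + 12.1 + 9.6 − 6.9 + 7.7 + 1.9) / 6 = 3.4333%
Mean R_m = (-1.7 + 9.6 + 9.3 − 8.8 + 5.9 + 2.5) / 6 = 2.8000%
Σ(R_i − R̄_i)(R_m − R̄_m) = 265.1200  ⇒  Cov = 265.1200 / 5 = 53.0240
Σ(R_m − R̄_m)² = 253.0000  ⇒  Var(R_m) = 253.0000 / 5 = 50.6000
β = Cov / Var(R_m) = 53.0240 / 50.6000 = 1.0479
MRP = 12.8% − 5.3% = 7.50%
E(R) = R_f + β × MRP = 5.3% + 1.0479 × 7.5% = 13.16%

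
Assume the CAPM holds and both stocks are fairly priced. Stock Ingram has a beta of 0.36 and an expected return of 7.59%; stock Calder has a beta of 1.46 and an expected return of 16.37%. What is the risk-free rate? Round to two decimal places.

Both satisfy E(R) = R_f + β·MRP, so the slope of the SML is
MRP = (16.37% − 7.59%) / (1.46 − 0.36) = 8.78% / 1.10 = 7.9818%
R_f = E(R_Ingram) − β_Ingram·MRP = 7.59% − 0.36 × 7.9818% = 4.7166%

4.72%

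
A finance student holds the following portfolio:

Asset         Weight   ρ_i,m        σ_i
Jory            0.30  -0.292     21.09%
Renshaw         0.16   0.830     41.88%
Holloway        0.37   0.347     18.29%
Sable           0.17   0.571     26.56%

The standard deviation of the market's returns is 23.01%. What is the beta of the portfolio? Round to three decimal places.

β_Jory = -0.292 × 21.09% / 23.01% = -0.2676
β_Renshaw = 0.830 × 41.88% / 23.01% = 1.5107
β_Holloway = 0.347 × 18.29% / 23.01% = 0.2758
β_Sable = 0.571 × 26.56% / 23.01% = 0.6591
β_P = Σ w_i β_i = 0.30×-0.2676 + 0.16×1.5107 + 0.37×0.2758 + 0.17×0.6591 = 0.3755

0.376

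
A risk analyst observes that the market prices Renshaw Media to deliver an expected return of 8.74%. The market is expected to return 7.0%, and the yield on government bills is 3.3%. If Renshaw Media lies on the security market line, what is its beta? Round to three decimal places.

MRP = 7.0% − 3.3% = 3.70%
β = (E(R) − R_f) / MRP = (8.74% − 3.3%) / 3.7% = 5.44% / 3.7% = 1.470

1.470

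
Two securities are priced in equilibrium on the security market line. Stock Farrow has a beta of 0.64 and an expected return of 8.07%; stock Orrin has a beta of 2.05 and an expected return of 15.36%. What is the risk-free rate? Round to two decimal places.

4.76%

Both satisfy E(R) = R_f + β·MRP, so the slope of the SML is
MRP = (15.36% − 8.07%) / (2.05 − 0.64) = 7.29% / 1.41 = 5.1702%
R_f = E(R_Farrow) − β_Farrow·MRP = 8.07% − 0.64 × 5.1702% = 4.7611%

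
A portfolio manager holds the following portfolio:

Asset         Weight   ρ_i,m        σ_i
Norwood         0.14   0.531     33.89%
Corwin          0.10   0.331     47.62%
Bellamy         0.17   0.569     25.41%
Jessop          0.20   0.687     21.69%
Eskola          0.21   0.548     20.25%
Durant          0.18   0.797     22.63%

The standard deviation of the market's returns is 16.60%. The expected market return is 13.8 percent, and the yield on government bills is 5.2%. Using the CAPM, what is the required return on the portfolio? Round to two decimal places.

β_Norwood = 0.531 × 33.89% / 16.60% = 1.0841
β_Corwin = 0.331 × 47.62% / 16.60% = 0.9495
β_Bellamy = 0.569 × 25.41% / 16.60% = 0.8710
β_Jessop = 0.687 × 21.69% / 16.60% = 0.8977
β_Eskola = 0.548 × 20.25% / 16.60% = 0.6685
β_Durant = 0.797 × 22.63% / 16.60% = 1.0865
β_P = Σ w_i β_i = 0.14×1.0841 + 0.10×0.9495 + 0.17×0.8710 + 0.20×0.8977 + 0.21×0.6685 + 0.18×1.0865 = 0.9103
MRP = 13.8% − 5.2% = 8.60%
E(R_P) = R_f + β_P × MRP = 5.2% + 0.9103 × 8.6% = 13.03%

13.03%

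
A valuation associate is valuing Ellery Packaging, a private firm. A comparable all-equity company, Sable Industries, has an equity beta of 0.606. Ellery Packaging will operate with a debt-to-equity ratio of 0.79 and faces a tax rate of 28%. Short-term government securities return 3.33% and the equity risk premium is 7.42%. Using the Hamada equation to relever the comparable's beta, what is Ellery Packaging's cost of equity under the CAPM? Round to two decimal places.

β_L = β_U × [1 + (1 − t)(D/E)] = 0.606 × [1 + (1 − 0.28) × 0.79]
    = 0.606 × [1 + 0.72 × 0.79] = 0.606 × 1.5688 = 0.9507
E(R) = R_f + β_L × MRP = 3.33% + 0.9507 × 7.42% = 10.38%

10.38%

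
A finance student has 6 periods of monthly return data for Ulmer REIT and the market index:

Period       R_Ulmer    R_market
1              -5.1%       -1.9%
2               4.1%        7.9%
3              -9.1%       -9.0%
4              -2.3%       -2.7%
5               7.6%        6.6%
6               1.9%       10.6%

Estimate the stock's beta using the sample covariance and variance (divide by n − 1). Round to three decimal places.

0.715

Mean R_i = (-5.1 + 4.1 − 9.1 − 2.3 + 7.6 + 1.9) / 6 = -0.4833%
Mean R_m = (-1.9 + 7.9 − 9.0 − 2.7 + 6.6 + 10.6) / 6 = 1.9167%
Σ(R_i − R̄_i)(R_m − R̄_m) = 206.0483  ⇒  Cov = 206.0483 / 5 = 41.2097
Σ(R_m − R̄_m)² = 288.1883  ⇒  Var(R_m) = 288.1883 / 5 = 57.6377
β = Cov / Var(R_m) = 41.2097 / 57.6377 = 0.7150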